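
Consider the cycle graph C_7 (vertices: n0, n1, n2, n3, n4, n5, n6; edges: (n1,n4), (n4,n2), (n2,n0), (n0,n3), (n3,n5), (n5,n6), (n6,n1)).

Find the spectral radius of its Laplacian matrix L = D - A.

The cycle graph C_n has Laplacian eigenvalues λ_k = 2 − 2cos(2πk/n), k = 0, 1, …, n−1. Here n = 7:
k=0: 2 − 2cos(0) = 0.0; k=1: 2 − 2cos(2π/7) = 0.753; k=2: 2 − 2cos(4π/7) = 2.445; k=3: 2 − 2cos(6π/7) = 3.8019; k=4: 2 − 2cos(8π/7) = 3.8019; k=5: 2 − 2cos(10π/7) = 2.445; k=6: 2 − 2cos(12π/7) = 0.753.
Laplacian eigenvalues: [0.0, 0.753, 0.753, 2.445, 2.445, 3.8019, 3.8019]. Largest eigenvalue (spectral radius) = 3.8019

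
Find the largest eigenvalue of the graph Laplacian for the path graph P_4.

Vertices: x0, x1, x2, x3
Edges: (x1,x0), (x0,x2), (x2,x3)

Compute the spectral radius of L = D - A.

The path graph P_n has Laplacian eigenvalues λ_k = 2 − 2cos(kπ/n), k = 0, 1, …, n−1. Here n = 4:
k=0: 2 − 2cos(0) = 0.0; k=1: 2 − 2cos(π/4) = 0.5858; k=2: 2 − 2cos(π/2) = 2.0; k=3: 2 − 2cos(3π/4) = 3.4142.
Laplacian eigenvalues: [0.0, 0.5858, 2.0, 3.4142]. Largest eigenvalue (spectral radius) = 3.4142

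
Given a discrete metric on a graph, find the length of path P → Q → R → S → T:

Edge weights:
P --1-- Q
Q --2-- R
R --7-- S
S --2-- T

Arc length = 1 + 2 + 7 + 2 = 12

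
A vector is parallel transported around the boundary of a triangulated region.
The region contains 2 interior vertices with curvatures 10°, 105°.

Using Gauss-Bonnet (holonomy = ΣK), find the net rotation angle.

Holonomy = total enclosed curvature = 10° + 105° = 115°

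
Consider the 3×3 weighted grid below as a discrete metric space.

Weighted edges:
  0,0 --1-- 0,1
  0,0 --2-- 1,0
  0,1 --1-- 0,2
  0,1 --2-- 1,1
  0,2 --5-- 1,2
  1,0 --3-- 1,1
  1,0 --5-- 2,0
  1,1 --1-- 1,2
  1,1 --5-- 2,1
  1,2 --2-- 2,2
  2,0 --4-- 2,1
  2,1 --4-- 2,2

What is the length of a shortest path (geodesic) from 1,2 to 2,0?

Shortest path: 1,2 → 1,1 → 1,0 → 2,0, total weight = 9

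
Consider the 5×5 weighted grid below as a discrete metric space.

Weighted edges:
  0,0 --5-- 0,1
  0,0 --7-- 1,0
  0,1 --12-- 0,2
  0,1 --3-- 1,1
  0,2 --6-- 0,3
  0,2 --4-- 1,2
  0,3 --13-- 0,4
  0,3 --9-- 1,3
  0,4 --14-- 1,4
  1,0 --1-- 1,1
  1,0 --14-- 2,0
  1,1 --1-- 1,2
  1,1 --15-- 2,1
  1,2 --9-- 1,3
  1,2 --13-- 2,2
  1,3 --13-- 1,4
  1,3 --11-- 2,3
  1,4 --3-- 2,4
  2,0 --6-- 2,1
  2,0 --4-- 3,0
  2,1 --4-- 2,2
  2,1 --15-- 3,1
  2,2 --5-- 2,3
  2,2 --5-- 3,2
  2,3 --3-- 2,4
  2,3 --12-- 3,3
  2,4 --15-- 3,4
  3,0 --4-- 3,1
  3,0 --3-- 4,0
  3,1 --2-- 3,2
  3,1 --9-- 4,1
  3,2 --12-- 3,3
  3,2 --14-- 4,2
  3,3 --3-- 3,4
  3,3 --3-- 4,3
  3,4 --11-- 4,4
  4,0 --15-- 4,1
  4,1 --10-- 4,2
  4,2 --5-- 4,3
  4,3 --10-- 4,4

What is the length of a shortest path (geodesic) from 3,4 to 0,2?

Shortest path: 3,4 → 3,3 → 2,3 → 2,2 → 1,2 → 0,2, total weight = 37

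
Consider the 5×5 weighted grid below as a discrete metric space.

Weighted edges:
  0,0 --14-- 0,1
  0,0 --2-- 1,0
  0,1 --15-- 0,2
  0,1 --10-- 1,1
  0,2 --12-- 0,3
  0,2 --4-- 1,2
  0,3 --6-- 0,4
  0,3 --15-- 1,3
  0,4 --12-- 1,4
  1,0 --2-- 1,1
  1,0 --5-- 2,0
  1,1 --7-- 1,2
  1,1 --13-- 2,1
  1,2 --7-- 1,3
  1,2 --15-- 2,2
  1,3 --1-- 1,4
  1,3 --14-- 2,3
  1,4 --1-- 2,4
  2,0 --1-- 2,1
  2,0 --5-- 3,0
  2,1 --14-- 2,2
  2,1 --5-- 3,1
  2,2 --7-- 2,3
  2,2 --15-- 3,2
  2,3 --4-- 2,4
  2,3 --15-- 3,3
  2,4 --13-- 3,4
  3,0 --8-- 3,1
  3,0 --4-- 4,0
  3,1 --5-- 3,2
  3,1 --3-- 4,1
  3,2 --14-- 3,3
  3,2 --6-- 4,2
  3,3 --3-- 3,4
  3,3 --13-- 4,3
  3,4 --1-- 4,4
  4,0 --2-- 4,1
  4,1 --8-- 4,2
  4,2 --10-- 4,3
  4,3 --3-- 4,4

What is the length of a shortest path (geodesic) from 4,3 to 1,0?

Shortest path: 4,3 → 4,2 → 3,2 → 3,1 → 2,1 → 2,0 → 1,0, total weight = 32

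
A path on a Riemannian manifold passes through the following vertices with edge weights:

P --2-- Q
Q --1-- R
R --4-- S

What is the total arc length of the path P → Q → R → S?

Arc length = 2 + 1 + 4 = 7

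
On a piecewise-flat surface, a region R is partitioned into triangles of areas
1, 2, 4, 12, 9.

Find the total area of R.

1 + 2 + 4 + 12 + 9 = 28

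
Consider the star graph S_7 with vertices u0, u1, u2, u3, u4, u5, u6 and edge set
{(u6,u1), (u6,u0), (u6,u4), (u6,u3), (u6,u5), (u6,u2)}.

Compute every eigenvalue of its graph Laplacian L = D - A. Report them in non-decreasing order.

The star S_7 is the complete bipartite graph K_{1,6} (one hub of degree 6, 6 leaves of degree 1). The Laplacian spectrum of K_{p,q} is 0, p (multiplicity q−1), q (multiplicity p−1), p+q. With p = 1, q = 6: 0 once, 1 with multiplicity 5, and 7 once. (Check: trace L = sum of degrees = 12 = 5·1 + 7.)
Laplacian eigenvalues (increasing order): [0.0, 1.0, 1.0, 1.0, 1.0, 1.0, 7.0]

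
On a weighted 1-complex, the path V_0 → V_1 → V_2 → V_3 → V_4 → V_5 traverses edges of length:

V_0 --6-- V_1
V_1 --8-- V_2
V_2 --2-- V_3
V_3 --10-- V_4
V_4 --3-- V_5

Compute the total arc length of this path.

Arc length = 6 + 8 + 2 + 10 + 3 = 29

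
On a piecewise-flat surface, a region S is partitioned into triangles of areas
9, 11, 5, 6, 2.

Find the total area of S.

9 + 11 + 5 + 6 + 2 = 33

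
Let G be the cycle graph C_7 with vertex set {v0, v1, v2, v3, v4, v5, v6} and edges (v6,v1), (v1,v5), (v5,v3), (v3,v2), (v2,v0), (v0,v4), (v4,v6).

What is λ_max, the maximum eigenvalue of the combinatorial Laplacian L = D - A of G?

The cycle graph C_n has Laplacian eigenvalues λ_k = 2 − 2cos(2πk/n), k = 0, 1, …, n−1. Here n = 7:
k=0: 2 − 2cos(0) = 0.0; k=1: 2 − 2cos(2π/7) = 0.753; k=2: 2 − 2cos(4π/7) = 2.445; k=3: 2 − 2cos(6π/7) = 3.8019; k=4: 2 − 2cos(8π/7) = 3.8019; k=5: 2 − 2cos(10π/7) = 2.445; k=6: 2 − 2cos(12π/7) = 0.753.
Laplacian eigenvalues: [0.0, 0.753, 0.753, 2.445, 2.445, 3.8019, 3.8019]. Largest eigenvalue (spectral radius) = 3.8019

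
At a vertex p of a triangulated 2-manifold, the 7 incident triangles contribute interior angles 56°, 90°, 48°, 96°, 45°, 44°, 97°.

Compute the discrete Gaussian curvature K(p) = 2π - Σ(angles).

Sum of angles = 476°. K = 360° - 476° = -116° = -29π/45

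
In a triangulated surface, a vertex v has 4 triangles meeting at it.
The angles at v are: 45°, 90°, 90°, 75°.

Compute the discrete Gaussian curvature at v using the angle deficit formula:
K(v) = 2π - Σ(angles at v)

Sum of angles = 300°. K = 360° - 300° = 60°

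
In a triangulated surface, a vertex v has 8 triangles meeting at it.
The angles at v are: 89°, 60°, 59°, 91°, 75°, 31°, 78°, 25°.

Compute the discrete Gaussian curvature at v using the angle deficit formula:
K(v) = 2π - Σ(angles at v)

Sum of angles = 508°. K = 360° - 508° = -148° = -37π/45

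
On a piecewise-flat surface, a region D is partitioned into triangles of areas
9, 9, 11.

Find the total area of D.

9 + 9 + 11 = 29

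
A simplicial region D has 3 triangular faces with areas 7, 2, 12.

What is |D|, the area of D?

7 + 2 + 12 = 21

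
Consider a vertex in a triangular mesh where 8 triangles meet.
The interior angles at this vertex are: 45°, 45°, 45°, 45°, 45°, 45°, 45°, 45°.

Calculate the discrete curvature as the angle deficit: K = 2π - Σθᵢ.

Sum of angles = 360°. K = 360° - 360° = 0° = 0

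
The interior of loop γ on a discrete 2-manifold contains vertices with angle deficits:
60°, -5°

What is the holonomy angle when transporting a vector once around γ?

Holonomy = total enclosed curvature = 60° + (-5°) = 55°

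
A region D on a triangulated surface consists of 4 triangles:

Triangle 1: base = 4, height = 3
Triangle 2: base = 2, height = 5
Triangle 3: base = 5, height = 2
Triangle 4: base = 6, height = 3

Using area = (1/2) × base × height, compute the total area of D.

(1/2)×4×3 + (1/2)×2×5 + (1/2)×5×2 + (1/2)×6×3 = 25.0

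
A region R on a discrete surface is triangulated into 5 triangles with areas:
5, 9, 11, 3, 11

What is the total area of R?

5 + 9 + 11 + 3 + 11 = 39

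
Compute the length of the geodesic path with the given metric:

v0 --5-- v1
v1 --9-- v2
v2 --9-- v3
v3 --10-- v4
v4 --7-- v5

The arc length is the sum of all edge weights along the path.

Arc length = 5 + 9 + 9 + 10 + 7 = 40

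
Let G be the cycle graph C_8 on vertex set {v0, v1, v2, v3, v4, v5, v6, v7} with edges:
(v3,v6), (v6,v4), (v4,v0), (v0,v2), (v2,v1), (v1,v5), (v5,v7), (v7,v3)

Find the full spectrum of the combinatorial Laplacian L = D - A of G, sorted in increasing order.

The cycle graph C_n has Laplacian eigenvalues λ_k = 2 − 2cos(2πk/n), k = 0, 1, …, n−1. Here n = 8:
k=0: 2 − 2cos(0) = 0.0; k=1: 2 − 2cos(π/4) = 0.5858; k=2: 2 − 2cos(π/2) = 2.0; k=3: 2 − 2cos(3π/4) = 3.4142; k=4: 2 − 2cos(π) = 4.0; k=5: 2 − 2cos(5π/4) = 3.4142; k=6: 2 − 2cos(3π/2) = 2.0; k=7: 2 − 2cos(7π/4) = 0.5858.
Laplacian eigenvalues (increasing order): [0.0, 0.5858, 0.5858, 2.0, 2.0, 3.4142, 3.4142, 4.0]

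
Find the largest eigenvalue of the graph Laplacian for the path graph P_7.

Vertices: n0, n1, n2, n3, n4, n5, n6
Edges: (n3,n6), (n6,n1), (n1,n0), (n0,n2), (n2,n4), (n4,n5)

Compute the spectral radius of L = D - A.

The path graph P_n has Laplacian eigenvalues λ_k = 2 − 2cos(kπ/n), k = 0, 1, …, n−1. Here n = 7:
k=0: 2 − 2cos(0) = 0.0; k=1: 2 − 2cos(π/7) = 0.1981; k=2: 2 − 2cos(2π/7) = 0.753; k=3: 2 − 2cos(3π/7) = 1.555; k=4: 2 − 2cos(4π/7) = 2.445; k=5: 2 − 2cos(5π/7) = 3.247; k=6: 2 − 2cos(6π/7) = 3.8019.
Laplacian eigenvalues: [0.0, 0.1981, 0.753, 1.555, 2.445, 3.247, 3.8019]. Largest eigenvalue (spectral radius) = 3.8019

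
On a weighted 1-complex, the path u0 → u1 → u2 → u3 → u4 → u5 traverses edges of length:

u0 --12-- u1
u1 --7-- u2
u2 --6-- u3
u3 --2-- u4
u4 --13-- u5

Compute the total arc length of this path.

Arc length = 12 + 7 + 6 + 2 + 13 = 40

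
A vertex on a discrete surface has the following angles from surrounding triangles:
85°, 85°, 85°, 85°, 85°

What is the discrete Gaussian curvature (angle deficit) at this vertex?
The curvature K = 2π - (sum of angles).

Sum of angles = 425°. K = 360° - 425° = -65° = -13π/36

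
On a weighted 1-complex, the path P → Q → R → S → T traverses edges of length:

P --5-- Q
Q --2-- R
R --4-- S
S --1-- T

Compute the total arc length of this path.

Arc length = 5 + 2 + 4 + 1 = 12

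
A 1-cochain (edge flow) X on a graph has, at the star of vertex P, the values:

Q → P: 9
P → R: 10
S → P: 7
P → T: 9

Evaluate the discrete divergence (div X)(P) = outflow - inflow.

Divergence = sum of outgoing flows = (-9) + 10 + (-7) + 9 = 3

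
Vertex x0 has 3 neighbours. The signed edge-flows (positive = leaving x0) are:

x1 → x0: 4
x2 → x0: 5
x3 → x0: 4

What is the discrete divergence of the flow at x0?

Divergence = sum of outgoing flows = (-4) + (-5) + (-4) = -13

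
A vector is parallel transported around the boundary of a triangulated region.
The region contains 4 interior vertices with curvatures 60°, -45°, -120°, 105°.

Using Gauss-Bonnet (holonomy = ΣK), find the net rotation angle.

Holonomy = total enclosed curvature = 60° + (-45°) + (-120°) + 105° = 0°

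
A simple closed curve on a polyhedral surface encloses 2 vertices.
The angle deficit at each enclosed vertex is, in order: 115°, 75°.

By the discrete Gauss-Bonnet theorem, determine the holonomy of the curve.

Holonomy = total enclosed curvature = 115° + 75° = 190°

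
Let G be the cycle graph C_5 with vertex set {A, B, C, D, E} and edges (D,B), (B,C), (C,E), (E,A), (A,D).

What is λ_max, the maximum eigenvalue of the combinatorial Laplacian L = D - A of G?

The cycle graph C_n has Laplacian eigenvalues λ_k = 2 − 2cos(2πk/n), k = 0, 1, …, n−1. Here n = 5:
k=0: 2 − 2cos(0) = 0.0; k=1: 2 − 2cos(2π/5) = 1.382; k=2: 2 − 2cos(4π/5) = 3.618; k=3: 2 − 2cos(6π/5) = 3.618; k=4: 2 − 2cos(8π/5) = 1.382.
Laplacian eigenvalues: [0.0, 1.382, 1.382, 3.618, 3.618]. Largest eigenvalue (spectral radius) = 3.618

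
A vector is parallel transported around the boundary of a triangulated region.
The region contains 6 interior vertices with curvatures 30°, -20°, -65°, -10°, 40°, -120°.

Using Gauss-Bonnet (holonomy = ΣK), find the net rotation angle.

Holonomy = total enclosed curvature = 30° + (-20°) + (-65°) + (-10°) + 40° + (-120°) = -145°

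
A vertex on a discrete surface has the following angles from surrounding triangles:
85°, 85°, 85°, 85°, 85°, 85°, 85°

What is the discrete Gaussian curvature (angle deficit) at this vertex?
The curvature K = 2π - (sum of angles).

Sum of angles = 595°. K = 360° - 595° = -235° = -47π/36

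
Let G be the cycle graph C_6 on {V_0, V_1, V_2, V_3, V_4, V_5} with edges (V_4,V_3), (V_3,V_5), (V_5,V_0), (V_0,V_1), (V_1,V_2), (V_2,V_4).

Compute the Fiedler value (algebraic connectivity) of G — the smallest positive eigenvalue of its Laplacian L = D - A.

The cycle graph C_n has Laplacian eigenvalues λ_k = 2 − 2cos(2πk/n), k = 0, 1, …, n−1. Here n = 6:
k=0: 2 − 2cos(0) = 0.0; k=1: 2 − 2cos(π/3) = 1.0; k=2: 2 − 2cos(2π/3) = 3.0; k=3: 2 − 2cos(π) = 4.0; k=4: 2 − 2cos(4π/3) = 3.0; k=5: 2 − 2cos(5π/3) = 1.0.
Laplacian eigenvalues: [0.0, 1.0, 1.0, 3.0, 3.0, 4.0]. Algebraic connectivity (smallest non-zero eigenvalue) = 1.0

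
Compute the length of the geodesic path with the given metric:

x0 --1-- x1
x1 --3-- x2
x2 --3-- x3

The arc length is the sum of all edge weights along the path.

Arc length = 1 + 3 + 3 = 7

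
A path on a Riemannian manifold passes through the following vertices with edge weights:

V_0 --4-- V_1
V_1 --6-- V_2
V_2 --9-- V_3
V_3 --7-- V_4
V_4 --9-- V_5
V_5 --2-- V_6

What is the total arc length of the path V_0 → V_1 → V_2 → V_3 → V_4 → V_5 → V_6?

Arc length = 4 + 6 + 9 + 7 + 9 + 2 = 37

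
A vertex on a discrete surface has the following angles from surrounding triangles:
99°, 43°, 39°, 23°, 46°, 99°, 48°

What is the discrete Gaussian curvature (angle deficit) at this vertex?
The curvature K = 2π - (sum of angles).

Sum of angles = 397°. K = 360° - 397° = -37° = -37π/180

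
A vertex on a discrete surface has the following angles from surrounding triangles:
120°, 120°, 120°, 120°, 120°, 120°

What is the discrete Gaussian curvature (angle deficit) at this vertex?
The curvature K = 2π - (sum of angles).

Sum of angles = 720°. K = 360° - 720° = -360°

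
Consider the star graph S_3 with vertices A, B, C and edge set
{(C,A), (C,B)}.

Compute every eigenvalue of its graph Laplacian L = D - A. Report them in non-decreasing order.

The star S_3 is the complete bipartite graph K_{1,2} (one hub of degree 2, 2 leaves of degree 1). The Laplacian spectrum of K_{p,q} is 0, p (multiplicity q−1), q (multiplicity p−1), p+q. With p = 1, q = 2: 0 once, 1 with multiplicity 1, and 3 once. (Check: trace L = sum of degrees = 4 = 1·1 + 3.)
Laplacian eigenvalues (increasing order): [0.0, 1.0, 3.0]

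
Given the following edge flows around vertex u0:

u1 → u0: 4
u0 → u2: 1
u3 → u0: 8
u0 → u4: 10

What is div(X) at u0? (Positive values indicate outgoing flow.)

Divergence = sum of outgoing flows = (-4) + 1 + (-8) + 10 = -1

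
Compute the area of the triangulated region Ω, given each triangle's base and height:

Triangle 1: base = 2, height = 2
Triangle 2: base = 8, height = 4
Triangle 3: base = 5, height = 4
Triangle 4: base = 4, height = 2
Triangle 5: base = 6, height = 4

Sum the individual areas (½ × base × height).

(1/2)×2×2 + (1/2)×8×4 + (1/2)×5×4 + (1/2)×4×2 + (1/2)×6×4 = 44.0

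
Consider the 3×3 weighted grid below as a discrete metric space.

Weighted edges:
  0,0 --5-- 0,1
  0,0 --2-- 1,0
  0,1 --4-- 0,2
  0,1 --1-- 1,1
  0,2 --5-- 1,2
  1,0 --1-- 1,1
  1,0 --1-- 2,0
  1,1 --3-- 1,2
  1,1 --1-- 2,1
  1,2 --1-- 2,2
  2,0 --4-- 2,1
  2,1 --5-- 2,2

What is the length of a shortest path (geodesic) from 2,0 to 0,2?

Shortest path: 2,0 → 1,0 → 1,1 → 0,1 → 0,2, total weight = 7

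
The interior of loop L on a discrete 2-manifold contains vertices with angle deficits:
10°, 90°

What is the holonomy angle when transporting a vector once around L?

Holonomy = total enclosed curvature = 10° + 90° = 100°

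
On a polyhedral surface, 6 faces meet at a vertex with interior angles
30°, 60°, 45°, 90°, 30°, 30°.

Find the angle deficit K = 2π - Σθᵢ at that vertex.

Sum of angles = 285°. K = 360° - 285° = 75°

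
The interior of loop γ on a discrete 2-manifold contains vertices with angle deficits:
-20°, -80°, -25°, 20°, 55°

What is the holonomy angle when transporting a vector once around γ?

Holonomy = total enclosed curvature = (-20°) + (-80°) + (-25°) + 20° + 55° = -50°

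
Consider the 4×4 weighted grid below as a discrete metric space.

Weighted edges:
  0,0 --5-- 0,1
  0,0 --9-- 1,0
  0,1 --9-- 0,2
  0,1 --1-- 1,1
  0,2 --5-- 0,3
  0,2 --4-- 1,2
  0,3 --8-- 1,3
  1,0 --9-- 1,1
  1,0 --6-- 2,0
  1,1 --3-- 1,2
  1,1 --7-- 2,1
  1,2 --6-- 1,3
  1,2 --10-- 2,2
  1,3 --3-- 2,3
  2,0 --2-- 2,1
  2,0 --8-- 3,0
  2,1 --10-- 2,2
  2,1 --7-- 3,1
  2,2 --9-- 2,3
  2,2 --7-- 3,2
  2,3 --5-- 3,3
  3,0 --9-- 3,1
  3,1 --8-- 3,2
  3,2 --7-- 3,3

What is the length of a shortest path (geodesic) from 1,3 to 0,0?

Shortest path: 1,3 → 1,2 → 1,1 → 0,1 → 0,0, total weight = 15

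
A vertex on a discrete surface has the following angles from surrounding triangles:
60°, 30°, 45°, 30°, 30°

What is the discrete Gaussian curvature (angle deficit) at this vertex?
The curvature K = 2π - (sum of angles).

Sum of angles = 195°. K = 360° - 195° = 165°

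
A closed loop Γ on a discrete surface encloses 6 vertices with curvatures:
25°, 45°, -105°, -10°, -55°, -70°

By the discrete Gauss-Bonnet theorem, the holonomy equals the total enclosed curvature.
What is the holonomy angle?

Holonomy = total enclosed curvature = 25° + 45° + (-105°) + (-10°) + (-55°) + (-70°) = -170°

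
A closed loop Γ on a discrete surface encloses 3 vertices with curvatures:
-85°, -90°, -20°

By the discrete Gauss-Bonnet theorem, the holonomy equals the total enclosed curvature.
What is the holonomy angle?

Holonomy = total enclosed curvature = (-85°) + (-90°) + (-20°) = -195°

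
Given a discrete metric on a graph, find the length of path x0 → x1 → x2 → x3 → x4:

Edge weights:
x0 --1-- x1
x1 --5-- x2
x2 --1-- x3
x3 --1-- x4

Arc length = 1 + 5 + 1 + 1 = 8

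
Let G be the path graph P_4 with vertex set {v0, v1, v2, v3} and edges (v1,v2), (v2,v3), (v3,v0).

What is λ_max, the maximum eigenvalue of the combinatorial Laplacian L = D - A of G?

The path graph P_n has Laplacian eigenvalues λ_k = 2 − 2cos(kπ/n), k = 0, 1, …, n−1. Here n = 4:
k=0: 2 − 2cos(0) = 0.0; k=1: 2 − 2cos(π/4) = 0.5858; k=2: 2 − 2cos(π/2) = 2.0; k=3: 2 − 2cos(3π/4) = 3.4142.
Laplacian eigenvalues: [0.0, 0.5858, 2.0, 3.4142]. Largest eigenvalue (spectral radius) = 3.4142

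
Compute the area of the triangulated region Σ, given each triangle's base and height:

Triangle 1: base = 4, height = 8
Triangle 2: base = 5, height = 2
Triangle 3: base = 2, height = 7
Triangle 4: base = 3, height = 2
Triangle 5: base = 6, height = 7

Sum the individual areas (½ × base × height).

(1/2)×4×8 + (1/2)×5×2 + (1/2)×2×7 + (1/2)×3×2 + (1/2)×6×7 = 52.0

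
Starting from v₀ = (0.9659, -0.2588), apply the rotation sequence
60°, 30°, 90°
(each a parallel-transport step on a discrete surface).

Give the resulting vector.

Total rotation: 60° + 30° + 90° = 180°. Final vector: (-0.9659, 0.2588)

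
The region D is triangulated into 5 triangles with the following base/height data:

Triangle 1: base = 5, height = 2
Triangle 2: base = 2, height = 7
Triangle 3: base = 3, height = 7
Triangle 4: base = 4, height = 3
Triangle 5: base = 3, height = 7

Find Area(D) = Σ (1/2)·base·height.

(1/2)×5×2 + (1/2)×2×7 + (1/2)×3×7 + (1/2)×4×3 + (1/2)×3×7 = 39.0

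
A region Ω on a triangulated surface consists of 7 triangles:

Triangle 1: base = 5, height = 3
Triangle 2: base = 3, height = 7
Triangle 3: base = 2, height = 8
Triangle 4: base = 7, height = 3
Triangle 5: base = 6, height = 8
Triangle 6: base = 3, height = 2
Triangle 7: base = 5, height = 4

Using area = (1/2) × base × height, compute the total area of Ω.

(1/2)×5×3 + (1/2)×3×7 + (1/2)×2×8 + (1/2)×7×3 + (1/2)×6×8 + (1/2)×3×2 + (1/2)×5×4 = 73.5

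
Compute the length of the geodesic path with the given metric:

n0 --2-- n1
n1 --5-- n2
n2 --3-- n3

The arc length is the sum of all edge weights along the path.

Arc length = 2 + 5 + 3 = 10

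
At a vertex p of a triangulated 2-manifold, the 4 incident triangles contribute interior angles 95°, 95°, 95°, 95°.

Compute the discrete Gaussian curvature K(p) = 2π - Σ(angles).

Sum of angles = 380°. K = 360° - 380° = -20° = -π/9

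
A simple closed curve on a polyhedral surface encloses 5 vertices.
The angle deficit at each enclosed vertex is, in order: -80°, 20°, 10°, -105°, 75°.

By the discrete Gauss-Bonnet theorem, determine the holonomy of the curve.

Holonomy = total enclosed curvature = (-80°) + 20° + 10° + (-105°) + 75° = -80°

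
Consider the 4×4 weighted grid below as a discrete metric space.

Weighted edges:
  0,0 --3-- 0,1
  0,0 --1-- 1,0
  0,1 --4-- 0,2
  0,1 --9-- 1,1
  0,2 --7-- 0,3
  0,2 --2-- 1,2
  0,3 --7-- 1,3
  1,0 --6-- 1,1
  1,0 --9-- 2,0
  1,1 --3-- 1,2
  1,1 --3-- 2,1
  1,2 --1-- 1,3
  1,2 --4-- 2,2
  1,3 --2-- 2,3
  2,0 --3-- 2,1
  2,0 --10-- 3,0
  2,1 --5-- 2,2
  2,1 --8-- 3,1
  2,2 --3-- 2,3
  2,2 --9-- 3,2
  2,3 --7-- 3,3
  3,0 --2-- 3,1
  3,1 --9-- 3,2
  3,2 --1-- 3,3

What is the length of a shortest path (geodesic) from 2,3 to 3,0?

Shortest path: 2,3 → 2,2 → 2,1 → 3,1 → 3,0, total weight = 18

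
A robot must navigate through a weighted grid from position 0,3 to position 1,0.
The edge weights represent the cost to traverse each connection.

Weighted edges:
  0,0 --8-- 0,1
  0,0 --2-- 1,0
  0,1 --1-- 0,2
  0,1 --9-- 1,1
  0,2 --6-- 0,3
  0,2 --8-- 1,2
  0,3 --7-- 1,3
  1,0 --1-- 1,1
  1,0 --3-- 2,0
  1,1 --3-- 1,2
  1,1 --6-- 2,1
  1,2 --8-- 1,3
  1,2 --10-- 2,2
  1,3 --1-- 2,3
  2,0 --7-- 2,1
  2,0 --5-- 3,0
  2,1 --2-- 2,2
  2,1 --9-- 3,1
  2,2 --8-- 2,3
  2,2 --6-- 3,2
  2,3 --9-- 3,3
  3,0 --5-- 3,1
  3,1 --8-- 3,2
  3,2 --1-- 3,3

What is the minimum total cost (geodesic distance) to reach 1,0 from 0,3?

Shortest path: 0,3 → 0,2 → 0,1 → 0,0 → 1,0, total weight = 17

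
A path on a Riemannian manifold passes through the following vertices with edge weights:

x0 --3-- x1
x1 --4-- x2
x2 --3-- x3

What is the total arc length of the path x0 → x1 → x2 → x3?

Arc length = 3 + 4 + 3 = 10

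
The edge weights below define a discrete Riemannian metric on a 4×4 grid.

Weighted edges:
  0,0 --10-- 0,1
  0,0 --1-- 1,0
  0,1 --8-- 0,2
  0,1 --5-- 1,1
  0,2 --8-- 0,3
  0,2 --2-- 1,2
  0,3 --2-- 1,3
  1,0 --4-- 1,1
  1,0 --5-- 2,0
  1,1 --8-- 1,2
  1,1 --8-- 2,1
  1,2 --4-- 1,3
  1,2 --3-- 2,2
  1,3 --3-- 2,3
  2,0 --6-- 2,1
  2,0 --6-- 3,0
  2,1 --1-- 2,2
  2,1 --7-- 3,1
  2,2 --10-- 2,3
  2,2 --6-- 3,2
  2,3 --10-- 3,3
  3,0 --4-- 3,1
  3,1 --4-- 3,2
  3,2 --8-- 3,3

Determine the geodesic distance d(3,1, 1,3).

Shortest path: 3,1 → 2,1 → 2,2 → 1,2 → 1,3, total weight = 15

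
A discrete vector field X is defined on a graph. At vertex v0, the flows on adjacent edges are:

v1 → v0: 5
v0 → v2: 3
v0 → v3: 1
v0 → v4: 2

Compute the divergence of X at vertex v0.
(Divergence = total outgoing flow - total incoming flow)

Divergence = sum of outgoing flows = (-5) + 3 + 1 + 2 = 1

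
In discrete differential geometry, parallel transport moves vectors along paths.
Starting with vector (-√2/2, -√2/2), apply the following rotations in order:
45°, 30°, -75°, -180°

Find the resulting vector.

Total rotation: 45° + 30° + (-75°) + (-180°) = -180° ≡ 180° (mod 360°). Final vector: (0.7071, 0.7071)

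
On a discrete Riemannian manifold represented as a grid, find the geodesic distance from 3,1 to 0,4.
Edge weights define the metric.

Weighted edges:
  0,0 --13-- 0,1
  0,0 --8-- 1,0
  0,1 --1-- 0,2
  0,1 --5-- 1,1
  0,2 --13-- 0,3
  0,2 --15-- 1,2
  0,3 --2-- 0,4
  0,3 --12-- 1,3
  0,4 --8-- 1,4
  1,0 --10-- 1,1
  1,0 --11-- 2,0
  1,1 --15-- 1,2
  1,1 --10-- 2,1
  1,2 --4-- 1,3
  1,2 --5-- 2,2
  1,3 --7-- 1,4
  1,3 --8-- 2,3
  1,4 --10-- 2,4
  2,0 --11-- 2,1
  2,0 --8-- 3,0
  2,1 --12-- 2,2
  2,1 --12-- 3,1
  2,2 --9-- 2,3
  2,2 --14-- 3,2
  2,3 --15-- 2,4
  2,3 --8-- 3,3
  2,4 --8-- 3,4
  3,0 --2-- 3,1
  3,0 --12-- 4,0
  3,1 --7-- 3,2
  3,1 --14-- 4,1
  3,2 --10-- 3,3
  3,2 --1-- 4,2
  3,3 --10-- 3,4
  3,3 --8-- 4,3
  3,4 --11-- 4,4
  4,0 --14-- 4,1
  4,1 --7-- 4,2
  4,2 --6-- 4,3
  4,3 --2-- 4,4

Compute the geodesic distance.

Shortest path: 3,1 → 2,1 → 1,1 → 0,1 → 0,2 → 0,3 → 0,4, total weight = 43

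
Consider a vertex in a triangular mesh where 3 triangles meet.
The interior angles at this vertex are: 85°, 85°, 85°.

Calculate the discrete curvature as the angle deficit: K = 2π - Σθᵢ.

Sum of angles = 255°. K = 360° - 255° = 105° = 7π/12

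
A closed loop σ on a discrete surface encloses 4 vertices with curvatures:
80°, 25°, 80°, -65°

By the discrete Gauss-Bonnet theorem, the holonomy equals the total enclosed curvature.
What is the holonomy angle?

Holonomy = total enclosed curvature = 80° + 25° + 80° + (-65°) = 120°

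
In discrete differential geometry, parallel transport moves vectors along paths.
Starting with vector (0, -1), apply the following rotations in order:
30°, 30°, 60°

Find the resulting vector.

Total rotation: 30° + 30° + 60° = 120°. Final vector: (0.8660, 0.5000)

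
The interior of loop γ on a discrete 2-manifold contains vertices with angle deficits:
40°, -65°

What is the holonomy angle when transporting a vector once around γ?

Holonomy = total enclosed curvature = 40° + (-65°) = -25°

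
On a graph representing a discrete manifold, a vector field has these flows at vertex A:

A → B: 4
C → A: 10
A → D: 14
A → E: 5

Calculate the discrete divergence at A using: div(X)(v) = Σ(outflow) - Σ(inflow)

Divergence = sum of outgoing flows = 4 + (-10) + 14 + 5 = 13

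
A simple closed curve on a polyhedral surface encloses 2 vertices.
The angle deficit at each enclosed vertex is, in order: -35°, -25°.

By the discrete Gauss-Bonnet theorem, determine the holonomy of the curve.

Holonomy = total enclosed curvature = (-35°) + (-25°) = -60°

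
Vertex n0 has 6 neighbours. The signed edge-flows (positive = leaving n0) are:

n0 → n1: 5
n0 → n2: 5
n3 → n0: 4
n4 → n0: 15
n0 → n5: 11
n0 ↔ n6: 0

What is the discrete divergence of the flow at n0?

Divergence = sum of outgoing flows = 5 + 5 + (-4) + (-15) + 11 + 0 = 2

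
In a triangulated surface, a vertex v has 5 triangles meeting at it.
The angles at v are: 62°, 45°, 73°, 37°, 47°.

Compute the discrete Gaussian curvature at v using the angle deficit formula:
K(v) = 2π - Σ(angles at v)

Sum of angles = 264°. K = 360° - 264° = 96° = 8π/15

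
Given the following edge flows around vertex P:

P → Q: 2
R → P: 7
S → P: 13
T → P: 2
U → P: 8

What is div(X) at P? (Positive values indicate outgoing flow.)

Divergence = sum of outgoing flows = 2 + (-7) + (-13) + (-2) + (-8) = -28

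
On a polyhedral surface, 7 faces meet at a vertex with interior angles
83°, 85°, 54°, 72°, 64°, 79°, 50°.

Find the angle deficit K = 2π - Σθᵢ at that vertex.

Sum of angles = 487°. K = 360° - 487° = -127° = -127π/180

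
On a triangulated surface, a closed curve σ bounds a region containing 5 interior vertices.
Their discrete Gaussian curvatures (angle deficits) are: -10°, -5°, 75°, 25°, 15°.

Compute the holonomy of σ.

Holonomy = total enclosed curvature = (-10°) + (-5°) + 75° + 25° + 15° = 100°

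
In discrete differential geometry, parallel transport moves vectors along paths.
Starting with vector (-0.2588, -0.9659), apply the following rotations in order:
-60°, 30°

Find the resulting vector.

Total rotation: (-60°) + 30° = -30°. Final vector: (-0.7071, -0.7071)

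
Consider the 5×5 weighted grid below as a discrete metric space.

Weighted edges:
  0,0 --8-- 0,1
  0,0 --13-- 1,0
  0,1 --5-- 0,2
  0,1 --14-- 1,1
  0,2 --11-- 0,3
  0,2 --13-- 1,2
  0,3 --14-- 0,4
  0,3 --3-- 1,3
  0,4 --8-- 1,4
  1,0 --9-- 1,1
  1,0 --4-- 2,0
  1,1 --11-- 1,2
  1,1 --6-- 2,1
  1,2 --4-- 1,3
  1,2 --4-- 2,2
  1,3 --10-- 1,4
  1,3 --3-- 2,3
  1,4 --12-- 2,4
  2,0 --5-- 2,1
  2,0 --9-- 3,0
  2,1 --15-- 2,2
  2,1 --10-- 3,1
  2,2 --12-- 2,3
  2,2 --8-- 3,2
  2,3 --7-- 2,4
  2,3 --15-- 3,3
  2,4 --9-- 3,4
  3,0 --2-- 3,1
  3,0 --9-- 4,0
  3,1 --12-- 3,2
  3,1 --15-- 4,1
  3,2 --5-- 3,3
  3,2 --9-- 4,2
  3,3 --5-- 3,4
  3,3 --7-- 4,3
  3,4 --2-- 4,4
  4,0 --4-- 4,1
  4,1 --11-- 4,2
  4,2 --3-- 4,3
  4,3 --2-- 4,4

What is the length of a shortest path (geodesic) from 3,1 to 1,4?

Shortest path: 3,1 → 3,2 → 2,2 → 1,2 → 1,3 → 1,4, total weight = 38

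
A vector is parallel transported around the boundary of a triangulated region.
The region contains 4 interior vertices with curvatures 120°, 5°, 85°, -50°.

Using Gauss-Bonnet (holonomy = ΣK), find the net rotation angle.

Holonomy = total enclosed curvature = 120° + 5° + 85° + (-50°) = 160°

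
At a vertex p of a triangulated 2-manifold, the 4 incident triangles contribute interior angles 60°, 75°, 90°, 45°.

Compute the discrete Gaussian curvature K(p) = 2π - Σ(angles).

Sum of angles = 270°. K = 360° - 270° = 90° = π/2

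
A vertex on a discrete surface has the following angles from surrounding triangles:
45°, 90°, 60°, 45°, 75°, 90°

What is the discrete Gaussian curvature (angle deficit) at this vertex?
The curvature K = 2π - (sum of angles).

Sum of angles = 405°. K = 360° - 405° = -45°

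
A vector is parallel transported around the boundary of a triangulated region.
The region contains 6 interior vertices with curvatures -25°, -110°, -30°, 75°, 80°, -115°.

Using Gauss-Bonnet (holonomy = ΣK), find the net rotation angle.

Holonomy = total enclosed curvature = (-25°) + (-110°) + (-30°) + 75° + 80° + (-115°) = -125°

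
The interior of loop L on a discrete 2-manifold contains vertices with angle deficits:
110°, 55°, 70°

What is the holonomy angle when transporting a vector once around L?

Holonomy = total enclosed curvature = 110° + 55° + 70° = 235°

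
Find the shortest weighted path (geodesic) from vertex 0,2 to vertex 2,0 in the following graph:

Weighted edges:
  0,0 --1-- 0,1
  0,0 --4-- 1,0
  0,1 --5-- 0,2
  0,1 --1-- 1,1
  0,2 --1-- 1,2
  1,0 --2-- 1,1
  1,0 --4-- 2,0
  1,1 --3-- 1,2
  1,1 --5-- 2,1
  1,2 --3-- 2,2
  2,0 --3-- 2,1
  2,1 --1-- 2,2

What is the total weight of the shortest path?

Shortest path: 0,2 → 1,2 → 2,2 → 2,1 → 2,0, total weight = 8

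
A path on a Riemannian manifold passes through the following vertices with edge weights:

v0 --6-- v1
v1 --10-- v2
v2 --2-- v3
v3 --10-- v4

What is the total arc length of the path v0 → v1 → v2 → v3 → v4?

Arc length = 6 + 10 + 2 + 10 = 28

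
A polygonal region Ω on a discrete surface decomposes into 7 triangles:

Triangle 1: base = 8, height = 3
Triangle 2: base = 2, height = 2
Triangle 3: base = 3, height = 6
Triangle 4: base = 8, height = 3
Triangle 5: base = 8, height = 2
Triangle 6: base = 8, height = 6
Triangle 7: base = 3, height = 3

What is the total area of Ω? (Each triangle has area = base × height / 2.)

(1/2)×8×3 + (1/2)×2×2 + (1/2)×3×6 + (1/2)×8×3 + (1/2)×8×2 + (1/2)×8×6 + (1/2)×3×3 = 71.5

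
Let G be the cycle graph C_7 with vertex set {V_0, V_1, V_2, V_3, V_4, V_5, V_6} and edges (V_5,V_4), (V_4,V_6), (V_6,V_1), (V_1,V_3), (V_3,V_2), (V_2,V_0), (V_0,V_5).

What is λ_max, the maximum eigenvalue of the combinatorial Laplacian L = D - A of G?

The cycle graph C_n has Laplacian eigenvalues λ_k = 2 − 2cos(2πk/n), k = 0, 1, …, n−1. Here n = 7:
k=0: 2 − 2cos(0) = 0.0; k=1: 2 − 2cos(2π/7) = 0.753; k=2: 2 − 2cos(4π/7) = 2.445; k=3: 2 − 2cos(6π/7) = 3.8019; k=4: 2 − 2cos(8π/7) = 3.8019; k=5: 2 − 2cos(10π/7) = 2.445; k=6: 2 − 2cos(12π/7) = 0.753.
Laplacian eigenvalues: [0.0, 0.753, 0.753, 2.445, 2.445, 3.8019, 3.8019]. Largest eigenvalue (spectral radius) = 3.8019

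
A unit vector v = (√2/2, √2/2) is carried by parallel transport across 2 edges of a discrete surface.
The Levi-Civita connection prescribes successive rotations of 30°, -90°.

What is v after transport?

Total rotation: 30° + (-90°) = -60°. Final vector: (0.9659, -0.2588)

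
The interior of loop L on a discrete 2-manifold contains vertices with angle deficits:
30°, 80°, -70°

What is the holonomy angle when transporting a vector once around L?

Holonomy = total enclosed curvature = 30° + 80° + (-70°) = 40°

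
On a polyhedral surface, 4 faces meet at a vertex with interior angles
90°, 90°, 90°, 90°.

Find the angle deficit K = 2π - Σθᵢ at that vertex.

Sum of angles = 360°. K = 360° - 360° = 0°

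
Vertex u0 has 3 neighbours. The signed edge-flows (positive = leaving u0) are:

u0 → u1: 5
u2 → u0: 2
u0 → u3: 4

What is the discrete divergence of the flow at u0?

Divergence = sum of outgoing flows = 5 + (-2) + 4 = 7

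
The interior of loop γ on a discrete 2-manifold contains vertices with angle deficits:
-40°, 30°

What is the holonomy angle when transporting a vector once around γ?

Holonomy = total enclosed curvature = (-40°) + 30° = -10°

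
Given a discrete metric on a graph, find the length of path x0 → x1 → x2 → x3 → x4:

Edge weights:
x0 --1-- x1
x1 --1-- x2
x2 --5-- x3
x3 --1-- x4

Arc length = 1 + 1 + 5 + 1 = 8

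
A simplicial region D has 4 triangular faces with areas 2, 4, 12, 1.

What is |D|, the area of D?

2 + 4 + 12 + 1 = 19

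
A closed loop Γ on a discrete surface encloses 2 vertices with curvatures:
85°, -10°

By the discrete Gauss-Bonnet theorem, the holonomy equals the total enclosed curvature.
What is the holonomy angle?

Holonomy = total enclosed curvature = 85° + (-10°) = 75°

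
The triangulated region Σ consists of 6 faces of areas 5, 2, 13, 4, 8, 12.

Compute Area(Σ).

5 + 2 + 13 + 4 + 8 + 12 = 44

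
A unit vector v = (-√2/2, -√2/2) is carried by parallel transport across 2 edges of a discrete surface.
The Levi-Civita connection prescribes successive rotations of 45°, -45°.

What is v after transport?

Total rotation: 45° + (-45°) = 0°. Final vector: (-0.7071, -0.7071)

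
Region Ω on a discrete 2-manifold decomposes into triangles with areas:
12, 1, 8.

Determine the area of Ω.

12 + 1 + 8 = 21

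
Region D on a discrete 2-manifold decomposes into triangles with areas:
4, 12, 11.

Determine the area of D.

4 + 12 + 11 = 27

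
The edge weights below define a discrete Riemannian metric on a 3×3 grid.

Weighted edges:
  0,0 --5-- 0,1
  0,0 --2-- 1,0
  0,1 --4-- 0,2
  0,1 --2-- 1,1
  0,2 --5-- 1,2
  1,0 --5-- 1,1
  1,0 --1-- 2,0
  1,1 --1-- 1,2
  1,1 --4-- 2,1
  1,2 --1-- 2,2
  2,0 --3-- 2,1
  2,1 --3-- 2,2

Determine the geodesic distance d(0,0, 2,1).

Shortest path: 0,0 → 1,0 → 2,0 → 2,1, total weight = 6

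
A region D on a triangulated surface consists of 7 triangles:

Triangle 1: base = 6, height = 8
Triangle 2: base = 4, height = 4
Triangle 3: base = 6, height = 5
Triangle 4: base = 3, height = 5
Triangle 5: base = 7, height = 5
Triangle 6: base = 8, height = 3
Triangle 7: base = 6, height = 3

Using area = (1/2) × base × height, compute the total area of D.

(1/2)×6×8 + (1/2)×4×4 + (1/2)×6×5 + (1/2)×3×5 + (1/2)×7×5 + (1/2)×8×3 + (1/2)×6×3 = 93.0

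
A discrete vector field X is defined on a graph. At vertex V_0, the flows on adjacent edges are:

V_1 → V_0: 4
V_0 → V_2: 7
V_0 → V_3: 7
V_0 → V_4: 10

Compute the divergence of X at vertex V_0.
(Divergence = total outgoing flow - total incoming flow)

Divergence = sum of outgoing flows = (-4) + 7 + 7 + 10 = 20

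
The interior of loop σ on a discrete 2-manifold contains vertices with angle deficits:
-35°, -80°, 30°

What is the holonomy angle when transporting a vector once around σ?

Holonomy = total enclosed curvature = (-35°) + (-80°) + 30° = -85°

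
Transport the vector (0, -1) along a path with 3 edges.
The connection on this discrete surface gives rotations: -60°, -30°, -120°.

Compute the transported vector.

Total rotation: (-60°) + (-30°) + (-120°) = -210° ≡ 150° (mod 360°). Final vector: (0.5000, 0.8660)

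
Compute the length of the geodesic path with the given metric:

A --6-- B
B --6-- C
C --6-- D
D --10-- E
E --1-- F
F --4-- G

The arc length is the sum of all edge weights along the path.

Arc length = 6 + 6 + 6 + 10 + 1 + 4 = 33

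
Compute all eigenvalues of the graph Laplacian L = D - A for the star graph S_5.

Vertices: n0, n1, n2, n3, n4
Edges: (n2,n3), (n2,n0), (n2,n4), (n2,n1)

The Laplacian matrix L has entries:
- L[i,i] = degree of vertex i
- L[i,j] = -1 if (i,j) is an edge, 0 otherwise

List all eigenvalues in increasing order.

The star S_5 is the complete bipartite graph K_{1,4} (one hub of degree 4, 4 leaves of degree 1). The Laplacian spectrum of K_{p,q} is 0, p (multiplicity q−1), q (multiplicity p−1), p+q. With p = 1, q = 4: 0 once, 1 with multiplicity 3, and 5 once. (Check: trace L = sum of degrees = 8 = 3·1 + 5.)
Laplacian eigenvalues (increasing order): [0.0, 1.0, 1.0, 1.0, 5.0]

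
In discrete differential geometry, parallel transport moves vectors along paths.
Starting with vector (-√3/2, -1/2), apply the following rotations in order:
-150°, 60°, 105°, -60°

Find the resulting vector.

Total rotation: (-150°) + 60° + 105° + (-60°) = -45°. Final vector: (-0.9659, 0.2588)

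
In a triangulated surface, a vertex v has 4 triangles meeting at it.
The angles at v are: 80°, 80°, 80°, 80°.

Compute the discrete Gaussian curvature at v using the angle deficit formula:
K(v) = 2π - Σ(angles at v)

Sum of angles = 320°. K = 360° - 320° = 40° = 2π/9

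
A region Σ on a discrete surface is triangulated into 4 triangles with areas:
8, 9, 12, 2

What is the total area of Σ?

8 + 9 + 12 + 2 = 31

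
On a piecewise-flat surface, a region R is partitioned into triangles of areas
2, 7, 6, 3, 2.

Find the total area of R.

2 + 7 + 6 + 3 + 2 = 20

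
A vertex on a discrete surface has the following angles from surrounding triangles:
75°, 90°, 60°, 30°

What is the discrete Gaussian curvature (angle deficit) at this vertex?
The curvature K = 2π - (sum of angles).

Sum of angles = 255°. K = 360° - 255° = 105° = 7π/12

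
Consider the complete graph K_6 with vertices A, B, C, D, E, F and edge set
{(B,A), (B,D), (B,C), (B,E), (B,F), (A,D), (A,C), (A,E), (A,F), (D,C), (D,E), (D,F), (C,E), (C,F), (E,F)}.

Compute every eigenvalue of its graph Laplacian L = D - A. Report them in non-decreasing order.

For the complete graph K_n, L = nI − J (J = all-ones matrix). J has eigenvalues n (once, eigenvector 𝟙) and 0 (multiplicity n−1), so L has eigenvalues 0 (once) and n (multiplicity n−1). Here n = 6: eigenvalue 0 once and 6 with multiplicity 5.
Laplacian eigenvalues (increasing order): [0.0, 6.0, 6.0, 6.0, 6.0, 6.0]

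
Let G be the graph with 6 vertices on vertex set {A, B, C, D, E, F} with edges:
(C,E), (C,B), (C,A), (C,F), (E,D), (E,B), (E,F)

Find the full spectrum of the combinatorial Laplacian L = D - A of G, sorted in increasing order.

Degrees: deg(A) = 1, deg(B) = 2, deg(C) = 4, deg(D) = 1, deg(E) = 4, deg(F) = 2.
L = D − A with rows/columns ordered (A, B, C, D, E, F):
  [ 1,  0, -1,  0,  0,  0]
  [ 0,  2, -1,  0, -1,  0]
  [-1, -1,  4,  0, -1, -1]
  [ 0,  0,  0,  1, -1,  0]
  [ 0, -1, -1, -1,  4, -1]
  [ 0,  0, -1,  0, -1,  2]
Characteristic polynomial: det(λI − L) = λ(λ² − 6λ + 4)(λ² − 6λ + 6)(λ − 2).
Roots: λ = 0; (λ² − 6λ + 4) = 0 ⇒ λ = 3 ± √5 ≈ 0.7639, 5.2361; (λ² − 6λ + 6) = 0 ⇒ λ = 3 ± √3 ≈ 1.2679, 4.7321; (λ − 2) = 0 ⇒ λ = 2.
(Check: the roots sum (with multiplicity) to 14, matching trace L = Σdeg = 2·7 = 14.)
Laplacian eigenvalues (increasing order): [0.0, 0.7639, 1.2679, 2.0, 4.7321, 5.2361]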